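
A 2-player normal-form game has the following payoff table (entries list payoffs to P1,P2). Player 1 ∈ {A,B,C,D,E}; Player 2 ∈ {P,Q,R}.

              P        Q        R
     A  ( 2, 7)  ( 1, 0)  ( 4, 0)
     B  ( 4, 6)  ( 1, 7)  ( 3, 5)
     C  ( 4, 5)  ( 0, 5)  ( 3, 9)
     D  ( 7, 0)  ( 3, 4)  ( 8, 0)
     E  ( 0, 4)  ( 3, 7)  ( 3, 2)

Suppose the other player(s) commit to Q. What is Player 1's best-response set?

u_1(A vs Q) = 1
u_1(B vs Q) = 1
u_1(C vs Q) = 0
u_1(D vs Q) = 3
u_1(E vs Q) = 3
max payoff 3 at {D,E}

BR_1 = {D,E}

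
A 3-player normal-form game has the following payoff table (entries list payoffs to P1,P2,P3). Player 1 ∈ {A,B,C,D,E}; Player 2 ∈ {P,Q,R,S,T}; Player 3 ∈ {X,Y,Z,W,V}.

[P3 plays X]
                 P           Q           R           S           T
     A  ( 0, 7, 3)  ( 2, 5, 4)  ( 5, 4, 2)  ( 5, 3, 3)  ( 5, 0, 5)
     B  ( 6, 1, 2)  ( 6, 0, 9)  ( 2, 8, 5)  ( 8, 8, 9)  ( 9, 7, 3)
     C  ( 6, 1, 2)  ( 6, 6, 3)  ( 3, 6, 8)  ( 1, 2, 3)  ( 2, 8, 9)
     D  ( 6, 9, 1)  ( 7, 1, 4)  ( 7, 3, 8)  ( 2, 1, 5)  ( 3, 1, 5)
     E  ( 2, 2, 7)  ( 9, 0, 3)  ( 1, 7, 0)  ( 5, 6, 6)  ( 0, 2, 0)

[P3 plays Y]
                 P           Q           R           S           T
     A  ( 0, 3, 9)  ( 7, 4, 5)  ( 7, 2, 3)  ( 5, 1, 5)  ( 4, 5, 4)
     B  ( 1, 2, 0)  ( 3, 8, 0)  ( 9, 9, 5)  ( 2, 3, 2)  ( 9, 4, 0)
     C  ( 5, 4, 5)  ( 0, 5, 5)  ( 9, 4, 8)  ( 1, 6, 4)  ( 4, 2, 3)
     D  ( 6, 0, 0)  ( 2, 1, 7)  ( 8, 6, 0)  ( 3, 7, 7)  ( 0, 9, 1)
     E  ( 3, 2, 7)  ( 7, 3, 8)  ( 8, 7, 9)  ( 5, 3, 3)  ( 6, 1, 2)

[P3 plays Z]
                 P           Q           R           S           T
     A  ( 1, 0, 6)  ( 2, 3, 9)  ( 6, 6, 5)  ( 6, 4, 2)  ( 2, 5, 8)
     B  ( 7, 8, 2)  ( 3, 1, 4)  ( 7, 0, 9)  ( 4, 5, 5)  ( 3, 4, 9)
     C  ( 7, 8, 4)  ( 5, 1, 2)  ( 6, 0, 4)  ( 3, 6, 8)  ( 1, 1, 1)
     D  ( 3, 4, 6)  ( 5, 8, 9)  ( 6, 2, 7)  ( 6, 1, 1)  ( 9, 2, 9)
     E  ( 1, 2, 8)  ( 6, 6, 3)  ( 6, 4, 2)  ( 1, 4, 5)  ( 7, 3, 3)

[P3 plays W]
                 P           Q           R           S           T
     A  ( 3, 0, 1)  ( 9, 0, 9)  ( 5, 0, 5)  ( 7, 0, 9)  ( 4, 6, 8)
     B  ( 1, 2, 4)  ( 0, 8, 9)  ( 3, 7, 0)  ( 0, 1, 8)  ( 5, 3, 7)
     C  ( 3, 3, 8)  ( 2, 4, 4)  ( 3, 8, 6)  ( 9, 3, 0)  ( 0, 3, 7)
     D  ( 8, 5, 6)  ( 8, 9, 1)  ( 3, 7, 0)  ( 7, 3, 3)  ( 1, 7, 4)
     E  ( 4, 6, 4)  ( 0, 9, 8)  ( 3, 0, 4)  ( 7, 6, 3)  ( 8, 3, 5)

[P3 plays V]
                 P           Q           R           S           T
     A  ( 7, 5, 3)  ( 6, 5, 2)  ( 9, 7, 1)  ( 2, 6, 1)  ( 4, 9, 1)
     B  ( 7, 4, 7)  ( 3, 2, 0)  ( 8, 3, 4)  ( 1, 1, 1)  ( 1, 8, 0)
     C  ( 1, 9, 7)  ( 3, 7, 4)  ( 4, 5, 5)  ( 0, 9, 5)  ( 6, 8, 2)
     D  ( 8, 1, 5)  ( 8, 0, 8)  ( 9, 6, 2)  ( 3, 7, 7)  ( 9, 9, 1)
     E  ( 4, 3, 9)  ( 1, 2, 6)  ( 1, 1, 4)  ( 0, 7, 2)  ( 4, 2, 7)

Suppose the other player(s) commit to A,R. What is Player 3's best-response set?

argmax u_3 = {Z,W}

u_3(X vs A,R) = 2
u_3(Y vs A,R) = 3
u_3(Z vs A,R) = 5
u_3(W vs A,R) = 5
u_3(V vs A,R) = 1
max payoff 5 at {Z,W}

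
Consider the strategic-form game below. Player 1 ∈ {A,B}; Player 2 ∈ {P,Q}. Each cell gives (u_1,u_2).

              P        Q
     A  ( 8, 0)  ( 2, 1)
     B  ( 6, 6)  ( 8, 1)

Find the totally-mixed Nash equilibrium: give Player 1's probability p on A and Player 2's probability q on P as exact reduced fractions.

P1 indiff ⇒ q·8+(1-q)·2 = q·6+(1-q)·8 ⇒ q(2) = (1-q)(6) ⇒ q = 3/4
P2 indiff ⇒ p·0+(1-p)·6 = p·1+(1-p)·1 ⇒ p(-1) = (1-p)(-5) ⇒ p = 5/6

P1 mixes 5/6 on A; P2 mixes 3/4 on P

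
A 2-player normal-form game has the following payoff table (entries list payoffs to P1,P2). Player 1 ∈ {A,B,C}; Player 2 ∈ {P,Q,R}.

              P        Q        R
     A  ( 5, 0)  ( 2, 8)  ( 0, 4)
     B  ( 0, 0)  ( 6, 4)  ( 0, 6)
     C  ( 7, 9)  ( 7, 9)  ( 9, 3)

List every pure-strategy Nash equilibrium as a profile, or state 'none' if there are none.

(A,P): not NE [P1→C gives 7>5; P2→Q gives 8>0]
(A,Q): not NE [P1→C gives 7>2]
(A,R): not NE [P1→C gives 9>0; P2→Q gives 8>4]
(B,P): not NE [P1→C gives 7>0; P2→R gives 6>0]
(B,Q): not NE [P1→C gives 7>6; P2→R gives 6>4]
(B,R): not NE [P1→C gives 9>0]
(C,P): NE
(C,Q): NE
(C,R): not NE [P2→Q gives 9>3]

NE set: (C,P), (C,Q)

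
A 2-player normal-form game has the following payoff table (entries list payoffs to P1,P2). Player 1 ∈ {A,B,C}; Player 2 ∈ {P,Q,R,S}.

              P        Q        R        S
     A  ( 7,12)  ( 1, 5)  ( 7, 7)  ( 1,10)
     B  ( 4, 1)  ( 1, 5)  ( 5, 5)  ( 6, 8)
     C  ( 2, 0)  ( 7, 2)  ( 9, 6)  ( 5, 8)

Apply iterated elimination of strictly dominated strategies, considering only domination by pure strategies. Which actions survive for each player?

Survivors P1:{A,B} P2:{P,S}

P2 drop Q (S beats it: A:10>5 B:8>5 C:8>2)
P2 drop R (S beats it: A:10>7 B:8>5 C:8>6)
P1 drop C (B beats it: P:4>2 S:6>5)
P1→{A,B} P2→{P,S}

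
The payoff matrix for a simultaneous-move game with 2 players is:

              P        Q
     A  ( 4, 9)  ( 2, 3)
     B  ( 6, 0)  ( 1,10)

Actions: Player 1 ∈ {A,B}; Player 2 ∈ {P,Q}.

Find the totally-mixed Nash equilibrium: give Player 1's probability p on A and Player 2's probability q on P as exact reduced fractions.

P1 indiff ⇒ q·4+(1-q)·2 = q·6+(1-q)·1 ⇒ q(-2) = (1-q)(-1) ⇒ q = 1/3
P2 indiff ⇒ p·9+(1-p)·0 = p·3+(1-p)·10 ⇒ p(6) = (1-p)(10) ⇒ p = 5/8

(p,q) = (5/8, 1/3)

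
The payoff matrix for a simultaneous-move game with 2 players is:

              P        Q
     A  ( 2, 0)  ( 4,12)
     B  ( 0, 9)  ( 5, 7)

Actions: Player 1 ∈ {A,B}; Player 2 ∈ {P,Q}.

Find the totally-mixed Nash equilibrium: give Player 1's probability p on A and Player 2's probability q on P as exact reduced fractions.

(p,q) = (1/7, 1/3)

P1 indiff ⇒ q·2+(1-q)·4 = q·0+(1-q)·5 ⇒ q(2) = (1-q)(1) ⇒ q = 1/3
P2 indiff ⇒ p·0+(1-p)·9 = p·12+(1-p)·7 ⇒ p(-12) = (1-p)(-2) ⇒ p = 1/7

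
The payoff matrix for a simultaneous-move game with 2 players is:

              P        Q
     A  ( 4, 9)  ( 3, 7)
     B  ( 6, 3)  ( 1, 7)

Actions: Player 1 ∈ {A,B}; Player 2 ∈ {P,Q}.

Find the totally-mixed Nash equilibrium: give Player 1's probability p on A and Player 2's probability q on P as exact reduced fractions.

P1 mixes 2/3 on A; P2 mixes 1/2 on P

P1 indiff ⇒ q·4+(1-q)·3 = q·6+(1-q)·1 ⇒ q(-2) = (1-q)(-2) ⇒ q = 1/2
P2 indiff ⇒ p·9+(1-p)·3 = p·7+(1-p)·7 ⇒ p(2) = (1-p)(4) ⇒ p = 2/3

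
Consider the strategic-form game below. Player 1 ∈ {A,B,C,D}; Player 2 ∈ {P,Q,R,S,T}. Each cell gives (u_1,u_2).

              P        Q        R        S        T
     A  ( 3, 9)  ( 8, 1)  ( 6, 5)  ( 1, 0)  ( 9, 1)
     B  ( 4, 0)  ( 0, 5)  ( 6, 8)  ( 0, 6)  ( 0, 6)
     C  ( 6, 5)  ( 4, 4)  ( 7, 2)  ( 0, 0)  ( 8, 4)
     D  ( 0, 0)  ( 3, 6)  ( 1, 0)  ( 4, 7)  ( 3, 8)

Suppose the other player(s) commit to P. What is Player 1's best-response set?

u_1(A vs P) = 3
u_1(B vs P) = 4
u_1(C vs P) = 6
u_1(D vs P) = 0
max payoff 6 at {C}

argmax u_1 = {C}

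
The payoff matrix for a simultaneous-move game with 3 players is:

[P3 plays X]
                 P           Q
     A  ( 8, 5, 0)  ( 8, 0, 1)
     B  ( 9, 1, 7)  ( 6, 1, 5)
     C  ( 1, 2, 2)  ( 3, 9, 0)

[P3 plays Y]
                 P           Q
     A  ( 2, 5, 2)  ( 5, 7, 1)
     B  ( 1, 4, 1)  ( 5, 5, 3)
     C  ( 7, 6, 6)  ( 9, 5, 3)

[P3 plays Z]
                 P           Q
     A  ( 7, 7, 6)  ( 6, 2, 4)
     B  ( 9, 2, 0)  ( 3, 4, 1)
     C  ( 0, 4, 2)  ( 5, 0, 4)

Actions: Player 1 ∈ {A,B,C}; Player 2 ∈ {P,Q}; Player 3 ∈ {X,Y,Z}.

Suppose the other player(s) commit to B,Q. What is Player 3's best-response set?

u_3(X vs B,Q) = 5
u_3(Y vs B,Q) = 3
u_3(Z vs B,Q) = 1
max payoff 5 at {X}

BR_3 = {X}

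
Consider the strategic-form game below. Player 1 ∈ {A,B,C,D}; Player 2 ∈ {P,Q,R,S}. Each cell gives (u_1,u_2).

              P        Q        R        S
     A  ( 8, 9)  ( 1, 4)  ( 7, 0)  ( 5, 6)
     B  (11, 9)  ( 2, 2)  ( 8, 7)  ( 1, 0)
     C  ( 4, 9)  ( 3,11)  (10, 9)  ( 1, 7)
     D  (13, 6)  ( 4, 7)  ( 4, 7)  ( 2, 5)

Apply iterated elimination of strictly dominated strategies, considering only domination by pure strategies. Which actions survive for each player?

Remaining: P1:{B,C,D} P2:{P,Q,R}

P2 drop S (P beats it: A:9>6 B:9>0 C:9>7 D:6>5)
P1 drop A (B beats it: P:11>8 Q:2>1 R:8>7)
P1→{B,C,D} P2→{P,Q,R}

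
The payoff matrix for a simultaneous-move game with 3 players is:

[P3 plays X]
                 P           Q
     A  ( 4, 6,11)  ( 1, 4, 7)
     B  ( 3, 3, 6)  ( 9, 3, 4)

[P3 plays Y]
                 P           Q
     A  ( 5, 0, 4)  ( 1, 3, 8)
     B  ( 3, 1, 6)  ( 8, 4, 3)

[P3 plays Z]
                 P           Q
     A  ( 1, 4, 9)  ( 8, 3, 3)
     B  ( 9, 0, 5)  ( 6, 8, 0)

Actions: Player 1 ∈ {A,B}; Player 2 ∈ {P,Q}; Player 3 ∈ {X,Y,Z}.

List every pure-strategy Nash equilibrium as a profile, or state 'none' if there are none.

NE set: (A,P,X), (B,Q,X)

(A,P,X): NE
(A,P,Y): not NE [P2→Q gives 3>0; P3→X gives 11>4]
(A,P,Z): not NE [P1→B gives 9>1; P3→X gives 11>9]
(A,Q,X): not NE [P1→B gives 9>1; P2→P gives 6>4; P3→Y gives 8>7]
(A,Q,Y): not NE [P1→B gives 8>1]
(A,Q,Z): not NE [P2→P gives 4>3; P3→Y gives 8>3]
(B,P,X): not NE [P1→A gives 4>3]
(B,P,Y): not NE [P1→A gives 5>3; P2→Q gives 4>1]
(B,P,Z): not NE [P2→Q gives 8>0; P3→Y gives 6>5]
(B,Q,X): NE
(B,Q,Y): not NE [P3→X gives 4>3]
(B,Q,Z): not NE [P1→A gives 8>6; P3→X gives 4>0]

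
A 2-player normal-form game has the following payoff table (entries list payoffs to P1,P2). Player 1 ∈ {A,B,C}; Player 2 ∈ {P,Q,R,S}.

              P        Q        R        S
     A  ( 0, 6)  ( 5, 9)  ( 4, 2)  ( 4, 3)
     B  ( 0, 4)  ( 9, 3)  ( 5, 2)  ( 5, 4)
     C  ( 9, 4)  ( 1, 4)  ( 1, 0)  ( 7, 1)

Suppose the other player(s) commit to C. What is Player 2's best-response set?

u_2(P vs C) = 4
u_2(Q vs C) = 4
u_2(R vs C) = 0
u_2(S vs C) = 1
max payoff 4 at {P,Q}

argmax u_2 = {P,Q}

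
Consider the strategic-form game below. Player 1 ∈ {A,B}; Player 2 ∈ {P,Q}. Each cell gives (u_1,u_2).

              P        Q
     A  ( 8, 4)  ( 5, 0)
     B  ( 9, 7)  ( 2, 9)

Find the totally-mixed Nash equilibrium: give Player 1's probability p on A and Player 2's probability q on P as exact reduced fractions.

p=1/3, q=3/4

P1 indiff ⇒ q·8+(1-q)·5 = q·9+(1-q)·2 ⇒ q(-1) = (1-q)(-3) ⇒ q = 3/4
P2 indiff ⇒ p·4+(1-p)·7 = p·0+(1-p)·9 ⇒ p(4) = (1-p)(2) ⇒ p = 1/3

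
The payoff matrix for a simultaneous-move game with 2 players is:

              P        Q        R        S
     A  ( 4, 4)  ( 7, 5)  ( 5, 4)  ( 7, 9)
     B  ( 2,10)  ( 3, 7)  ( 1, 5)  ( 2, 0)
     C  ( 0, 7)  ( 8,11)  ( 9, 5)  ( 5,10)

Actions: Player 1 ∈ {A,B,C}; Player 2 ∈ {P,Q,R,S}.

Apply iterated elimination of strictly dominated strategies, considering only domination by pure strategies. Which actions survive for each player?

P1 drop B (A beats it: P:4>2 Q:7>3 R:5>1 S:7>2)
P2 drop P (Q beats it: A:5>4 C:11>7)
P2 drop R (Q beats it: A:5>4 C:11>5)
P1→{A,C} P2→{Q,S}

Remaining: P1:{A,C} P2:{Q,S}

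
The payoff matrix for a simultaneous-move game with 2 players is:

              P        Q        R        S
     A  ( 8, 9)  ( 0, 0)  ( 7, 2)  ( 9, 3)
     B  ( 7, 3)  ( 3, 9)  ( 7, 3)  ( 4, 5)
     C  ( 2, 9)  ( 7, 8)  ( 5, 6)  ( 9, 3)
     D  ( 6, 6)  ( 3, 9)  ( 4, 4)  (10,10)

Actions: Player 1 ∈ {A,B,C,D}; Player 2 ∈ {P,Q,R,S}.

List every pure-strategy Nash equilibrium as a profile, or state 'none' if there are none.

Nash profiles: (A,P), (D,S)

(A,P): NE
(A,Q): not NE [P1→C gives 7>0; P2→P gives 9>0]
(A,R): not NE [P2→P gives 9>2]
(A,S): not NE [P1→D gives 10>9; P2→P gives 9>3]
(B,P): not NE [P1→A gives 8>7; P2→Q gives 9>3]
(B,Q): not NE [P1→C gives 7>3]
(B,R): not NE [P2→Q gives 9>3]
(B,S): not NE [P1→D gives 10>4; P2→Q gives 9>5]
(C,P): not NE [P1→A gives 8>2]
(C,Q): not NE [P2→P gives 9>8]
(C,R): not NE [P1→B gives 7>5; P2→P gives 9>6]
(C,S): not NE [P1→D gives 10>9; P2→P gives 9>3]
(D,P): not NE [P1→A gives 8>6; P2→S gives 10>6]
(D,Q): not NE [P1→C gives 7>3; P2→S gives 10>9]
(D,R): not NE [P1→B gives 7>4; P2→S gives 10>4]
(D,S): NE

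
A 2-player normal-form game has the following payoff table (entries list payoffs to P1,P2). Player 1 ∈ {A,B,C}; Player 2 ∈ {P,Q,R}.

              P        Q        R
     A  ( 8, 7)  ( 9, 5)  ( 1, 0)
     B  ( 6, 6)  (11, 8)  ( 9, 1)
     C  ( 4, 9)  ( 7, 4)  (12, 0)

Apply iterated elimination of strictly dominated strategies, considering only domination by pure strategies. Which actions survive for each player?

P2 drop R (P beats it: A:7>0 B:6>1 C:9>0)
P1 drop C (A beats it: P:8>4 Q:9>7)
P1→{A,B} P2→{P,Q}

Remaining: P1:{A,B} P2:{P,Q}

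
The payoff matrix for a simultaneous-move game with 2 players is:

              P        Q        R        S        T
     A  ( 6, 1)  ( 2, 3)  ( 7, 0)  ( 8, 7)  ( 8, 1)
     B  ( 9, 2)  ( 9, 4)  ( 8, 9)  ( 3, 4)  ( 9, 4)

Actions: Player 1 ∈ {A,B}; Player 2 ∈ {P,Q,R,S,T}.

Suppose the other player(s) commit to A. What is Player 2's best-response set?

u_2(P vs A) = 1
u_2(Q vs A) = 3
u_2(R vs A) = 0
u_2(S vs A) = 7
u_2(T vs A) = 1
max payoff 7 at {S}

P2 best: {S}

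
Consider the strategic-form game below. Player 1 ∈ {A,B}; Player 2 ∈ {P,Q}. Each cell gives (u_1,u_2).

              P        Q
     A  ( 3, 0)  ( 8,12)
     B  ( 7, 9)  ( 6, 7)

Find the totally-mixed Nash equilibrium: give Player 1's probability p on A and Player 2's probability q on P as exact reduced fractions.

p=1/7, q=1/3

P1 indiff ⇒ q·3+(1-q)·8 = q·7+(1-q)·6 ⇒ q(-4) = (1-q)(-2) ⇒ q = 1/3
P2 indiff ⇒ p·0+(1-p)·9 = p·12+(1-p)·7 ⇒ p(-12) = (1-p)(-2) ⇒ p = 1/7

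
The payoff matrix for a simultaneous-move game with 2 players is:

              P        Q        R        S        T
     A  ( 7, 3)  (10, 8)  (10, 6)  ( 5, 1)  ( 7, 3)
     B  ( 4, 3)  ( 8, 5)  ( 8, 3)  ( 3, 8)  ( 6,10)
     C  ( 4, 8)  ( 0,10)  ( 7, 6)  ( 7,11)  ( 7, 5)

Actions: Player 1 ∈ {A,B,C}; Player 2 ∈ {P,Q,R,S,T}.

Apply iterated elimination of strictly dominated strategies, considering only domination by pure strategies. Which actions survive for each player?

IESDS → P1:{A,C} P2:{Q,S}

P1 drop B (A beats it: P:7>4 Q:10>8 R:10>8 S:5>3 T:7>6)
P2 drop P (Q beats it: A:8>3 C:10>8)
P2 drop R (Q beats it: A:8>6 C:10>6)
P2 drop T (Q beats it: A:8>3 C:10>5)
P1→{A,C} P2→{Q,S}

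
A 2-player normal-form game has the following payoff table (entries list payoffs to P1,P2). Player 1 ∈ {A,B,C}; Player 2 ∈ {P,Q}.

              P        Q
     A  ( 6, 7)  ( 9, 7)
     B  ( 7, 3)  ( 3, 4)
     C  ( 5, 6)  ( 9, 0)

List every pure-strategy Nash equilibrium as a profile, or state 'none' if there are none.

PSNE = {(A,Q)}

(A,P): not NE [P1→B gives 7>6]
(A,Q): NE
(B,P): not NE [P2→Q gives 4>3]
(B,Q): not NE [P1→C gives 9>3]
(C,P): not NE [P1→B gives 7>5]
(C,Q): not NE [P2→P gives 6>0]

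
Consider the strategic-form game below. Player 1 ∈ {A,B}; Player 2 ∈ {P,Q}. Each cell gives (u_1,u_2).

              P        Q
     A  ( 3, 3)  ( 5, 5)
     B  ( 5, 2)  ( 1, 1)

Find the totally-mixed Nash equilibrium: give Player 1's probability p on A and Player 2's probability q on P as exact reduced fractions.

P1 mixes 1/3 on A; P2 mixes 2/3 on P

P1 indiff ⇒ q·3+(1-q)·5 = q·5+(1-q)·1 ⇒ q(-2) = (1-q)(-4) ⇒ q = 2/3
P2 indiff ⇒ p·3+(1-p)·2 = p·5+(1-p)·1 ⇒ p(-2) = (1-p)(-1) ⇒ p = 1/3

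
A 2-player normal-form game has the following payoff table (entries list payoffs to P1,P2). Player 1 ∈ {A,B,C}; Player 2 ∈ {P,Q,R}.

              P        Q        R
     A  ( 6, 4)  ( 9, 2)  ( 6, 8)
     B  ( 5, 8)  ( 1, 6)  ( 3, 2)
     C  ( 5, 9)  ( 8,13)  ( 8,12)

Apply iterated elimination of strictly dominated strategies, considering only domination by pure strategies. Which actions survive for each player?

Survivors P1:{A,C} P2:{Q,R}

P1 drop B (A beats it: P:6>5 Q:9>1 R:6>3)
P2 drop P (R beats it: A:8>4 C:12>9)
P1→{A,C} P2→{Q,R}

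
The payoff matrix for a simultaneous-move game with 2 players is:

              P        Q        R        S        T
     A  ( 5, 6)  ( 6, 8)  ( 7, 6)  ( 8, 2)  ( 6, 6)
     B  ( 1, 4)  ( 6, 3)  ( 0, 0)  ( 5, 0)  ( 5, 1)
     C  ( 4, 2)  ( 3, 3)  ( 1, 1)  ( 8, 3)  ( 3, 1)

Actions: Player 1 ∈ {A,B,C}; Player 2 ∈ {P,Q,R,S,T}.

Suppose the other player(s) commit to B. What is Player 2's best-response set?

BR_2 = {P}

u_2(P vs B) = 4
u_2(Q vs B) = 3
u_2(R vs B) = 0
u_2(S vs B) = 0
u_2(T vs B) = 1
max payoff 4 at {P}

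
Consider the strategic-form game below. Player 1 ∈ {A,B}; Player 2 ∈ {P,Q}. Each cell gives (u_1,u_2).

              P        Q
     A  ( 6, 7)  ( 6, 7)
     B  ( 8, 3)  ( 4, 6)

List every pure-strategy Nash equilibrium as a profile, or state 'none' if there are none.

PSNE = {(A,Q)}

(A,P): not NE [P1→B gives 8>6]
(A,Q): NE
(B,P): not NE [P2→Q gives 6>3]
(B,Q): not NE [P1→A gives 6>4]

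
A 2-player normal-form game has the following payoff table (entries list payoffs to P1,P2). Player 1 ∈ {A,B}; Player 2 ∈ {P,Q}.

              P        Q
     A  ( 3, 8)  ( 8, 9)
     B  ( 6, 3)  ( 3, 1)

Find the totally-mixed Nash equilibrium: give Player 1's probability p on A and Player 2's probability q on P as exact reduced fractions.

P1 mixes 2/3 on A; P2 mixes 5/8 on P

P1 indiff ⇒ q·3+(1-q)·8 = q·6+(1-q)·3 ⇒ q(-3) = (1-q)(-5) ⇒ q = 5/8
P2 indiff ⇒ p·8+(1-p)·3 = p·9+(1-p)·1 ⇒ p(-1) = (1-p)(-2) ⇒ p = 2/3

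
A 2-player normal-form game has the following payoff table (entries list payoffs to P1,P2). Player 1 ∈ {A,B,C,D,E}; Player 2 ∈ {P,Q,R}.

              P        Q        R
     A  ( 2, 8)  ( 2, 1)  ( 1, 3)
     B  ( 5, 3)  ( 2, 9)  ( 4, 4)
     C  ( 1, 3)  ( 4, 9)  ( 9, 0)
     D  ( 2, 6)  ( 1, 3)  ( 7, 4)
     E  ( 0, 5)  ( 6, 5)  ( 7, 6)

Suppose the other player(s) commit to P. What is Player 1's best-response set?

argmax u_1 = {B}

u_1(A vs P) = 2
u_1(B vs P) = 5
u_1(C vs P) = 1
u_1(D vs P) = 2
u_1(E vs P) = 0
max payoff 5 at {B}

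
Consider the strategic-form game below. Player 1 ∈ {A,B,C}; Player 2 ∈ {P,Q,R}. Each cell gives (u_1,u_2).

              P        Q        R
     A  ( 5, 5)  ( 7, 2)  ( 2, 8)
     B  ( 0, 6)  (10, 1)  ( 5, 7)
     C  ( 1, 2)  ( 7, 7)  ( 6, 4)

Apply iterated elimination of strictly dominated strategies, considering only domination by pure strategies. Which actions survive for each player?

P2 drop P (R beats it: A:8>5 B:7>6 C:4>2)
P1 drop A (B beats it: Q:10>7 R:5>2)
P1→{B,C} P2→{Q,R}

Survivors P1:{B,C} P2:{Q,R}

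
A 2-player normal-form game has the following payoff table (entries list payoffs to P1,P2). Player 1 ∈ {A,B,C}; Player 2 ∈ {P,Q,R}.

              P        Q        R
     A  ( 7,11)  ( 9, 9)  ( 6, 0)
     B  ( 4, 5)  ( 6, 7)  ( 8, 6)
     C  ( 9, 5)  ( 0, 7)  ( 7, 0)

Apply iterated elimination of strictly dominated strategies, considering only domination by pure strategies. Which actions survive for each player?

P2 drop R (Q beats it: A:9>0 B:7>6 C:7>0)
P1 drop B (A beats it: P:7>4 Q:9>6)
P1→{A,C} P2→{P,Q}

IESDS → P1:{A,C} P2:{P,Q}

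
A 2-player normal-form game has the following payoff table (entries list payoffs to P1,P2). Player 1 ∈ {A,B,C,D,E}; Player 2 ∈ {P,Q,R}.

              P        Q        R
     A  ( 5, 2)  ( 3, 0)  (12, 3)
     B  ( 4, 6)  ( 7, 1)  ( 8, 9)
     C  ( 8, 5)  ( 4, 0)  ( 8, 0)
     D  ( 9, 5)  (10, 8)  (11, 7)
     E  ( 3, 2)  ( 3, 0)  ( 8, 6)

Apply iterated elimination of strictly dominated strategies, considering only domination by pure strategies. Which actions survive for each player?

P1 drop B (D beats it: P:9>4 Q:10>7 R:11>8)
P1 drop C (D beats it: P:9>8 Q:10>4 R:11>8)
P1 drop E (D beats it: P:9>3 Q:10>3 R:11>8)
P2 drop P (R beats it: A:3>2 D:7>5)
P1→{A,D} P2→{Q,R}

Remaining: P1:{A,D} P2:{Q,R}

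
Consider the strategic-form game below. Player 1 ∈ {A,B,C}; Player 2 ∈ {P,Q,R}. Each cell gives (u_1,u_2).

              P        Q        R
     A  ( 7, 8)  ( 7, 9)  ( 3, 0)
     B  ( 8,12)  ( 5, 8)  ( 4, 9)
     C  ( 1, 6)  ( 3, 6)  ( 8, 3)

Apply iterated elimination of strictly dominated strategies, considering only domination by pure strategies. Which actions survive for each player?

Remaining: P1:{A,B} P2:{P,Q}

P2 drop R (P beats it: A:8>0 B:12>9 C:6>3)
P1 drop C (A beats it: P:7>1 Q:7>3)
P1→{A,B} P2→{P,Q}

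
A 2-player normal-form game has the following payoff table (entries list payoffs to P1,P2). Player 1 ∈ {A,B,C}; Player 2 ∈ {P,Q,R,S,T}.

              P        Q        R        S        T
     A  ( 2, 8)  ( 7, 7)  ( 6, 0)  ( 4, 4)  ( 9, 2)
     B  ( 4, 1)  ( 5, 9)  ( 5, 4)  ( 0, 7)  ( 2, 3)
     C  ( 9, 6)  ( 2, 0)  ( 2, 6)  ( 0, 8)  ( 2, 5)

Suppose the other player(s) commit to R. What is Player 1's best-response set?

BR_1 = {A}

u_1(A vs R) = 6
u_1(B vs R) = 5
u_1(C vs R) = 2
max payoff 6 at {A}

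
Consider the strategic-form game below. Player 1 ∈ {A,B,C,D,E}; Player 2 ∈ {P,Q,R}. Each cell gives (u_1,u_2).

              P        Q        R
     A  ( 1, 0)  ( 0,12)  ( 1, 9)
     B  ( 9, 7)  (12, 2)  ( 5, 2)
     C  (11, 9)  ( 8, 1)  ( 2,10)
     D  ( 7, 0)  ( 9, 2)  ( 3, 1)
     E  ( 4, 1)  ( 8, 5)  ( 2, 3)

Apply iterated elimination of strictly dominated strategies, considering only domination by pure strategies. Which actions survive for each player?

P1 drop A (B beats it: P:9>1 Q:12>0 R:5>1)
P1 drop D (B beats it: P:9>7 Q:12>9 R:5>3)
P1 drop E (B beats it: P:9>4 Q:12>8 R:5>2)
P2 drop Q (P beats it: B:7>2 C:9>1)
P1→{B,C} P2→{P,R}

IESDS → P1:{B,C} P2:{P,R}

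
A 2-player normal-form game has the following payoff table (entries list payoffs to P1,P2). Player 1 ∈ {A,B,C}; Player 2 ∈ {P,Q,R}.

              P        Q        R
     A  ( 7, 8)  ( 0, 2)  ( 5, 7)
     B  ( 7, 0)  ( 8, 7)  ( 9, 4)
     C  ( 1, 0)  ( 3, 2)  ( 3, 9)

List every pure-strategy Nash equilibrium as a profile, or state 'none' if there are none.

NE set: (A,P), (B,Q)

(A,P): NE
(A,Q): not NE [P1→B gives 8>0; P2→P gives 8>2]
(A,R): not NE [P1→B gives 9>5; P2→P gives 8>7]
(B,P): not NE [P2→Q gives 7>0]
(B,Q): NE
(B,R): not NE [P2→Q gives 7>4]
(C,P): not NE [P1→B gives 7>1; P2→R gives 9>0]
(C,Q): not NE [P1→B gives 8>3; P2→R gives 9>2]
(C,R): not NE [P1→B gives 9>3]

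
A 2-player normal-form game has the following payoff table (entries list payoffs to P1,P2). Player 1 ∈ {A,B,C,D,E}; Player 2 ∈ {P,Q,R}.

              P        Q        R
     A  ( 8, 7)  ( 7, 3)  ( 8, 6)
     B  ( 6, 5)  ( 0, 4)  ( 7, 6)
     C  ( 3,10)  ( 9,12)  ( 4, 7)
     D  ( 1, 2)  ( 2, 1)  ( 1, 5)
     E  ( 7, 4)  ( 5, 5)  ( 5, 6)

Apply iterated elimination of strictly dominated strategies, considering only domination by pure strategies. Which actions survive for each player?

P1 drop B (A beats it: P:8>6 Q:7>0 R:8>7)
P1 drop D (A beats it: P:8>1 Q:7>2 R:8>1)
P1 drop E (A beats it: P:8>7 Q:7>5 R:8>5)
P2 drop R (P beats it: A:7>6 C:10>7)
P1→{A,C} P2→{P,Q}

IESDS → P1:{A,C} P2:{P,Q}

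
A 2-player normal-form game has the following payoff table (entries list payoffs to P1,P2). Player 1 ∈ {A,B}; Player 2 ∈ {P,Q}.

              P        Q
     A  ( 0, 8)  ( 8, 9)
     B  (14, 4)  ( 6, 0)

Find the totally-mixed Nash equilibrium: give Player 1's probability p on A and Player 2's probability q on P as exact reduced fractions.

P1 indiff ⇒ q·0+(1-q)·8 = q·14+(1-q)·6 ⇒ q(-14) = (1-q)(-2) ⇒ q = 1/8
P2 indiff ⇒ p·8+(1-p)·4 = p·9+(1-p)·0 ⇒ p(-1) = (1-p)(-4) ⇒ p = 4/5

(p,q) = (4/5, 1/8)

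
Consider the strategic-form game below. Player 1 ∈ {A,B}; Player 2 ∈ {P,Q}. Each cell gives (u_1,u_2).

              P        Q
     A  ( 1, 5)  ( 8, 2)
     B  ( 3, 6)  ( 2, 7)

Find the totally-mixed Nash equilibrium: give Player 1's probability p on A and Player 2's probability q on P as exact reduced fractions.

(p,q) = (1/4, 3/4)

P1 indiff ⇒ q·1+(1-q)·8 = q·3+(1-q)·2 ⇒ q(-2) = (1-q)(-6) ⇒ q = 3/4
P2 indiff ⇒ p·5+(1-p)·6 = p·2+(1-p)·7 ⇒ p(3) = (1-p)(1) ⇒ p = 1/4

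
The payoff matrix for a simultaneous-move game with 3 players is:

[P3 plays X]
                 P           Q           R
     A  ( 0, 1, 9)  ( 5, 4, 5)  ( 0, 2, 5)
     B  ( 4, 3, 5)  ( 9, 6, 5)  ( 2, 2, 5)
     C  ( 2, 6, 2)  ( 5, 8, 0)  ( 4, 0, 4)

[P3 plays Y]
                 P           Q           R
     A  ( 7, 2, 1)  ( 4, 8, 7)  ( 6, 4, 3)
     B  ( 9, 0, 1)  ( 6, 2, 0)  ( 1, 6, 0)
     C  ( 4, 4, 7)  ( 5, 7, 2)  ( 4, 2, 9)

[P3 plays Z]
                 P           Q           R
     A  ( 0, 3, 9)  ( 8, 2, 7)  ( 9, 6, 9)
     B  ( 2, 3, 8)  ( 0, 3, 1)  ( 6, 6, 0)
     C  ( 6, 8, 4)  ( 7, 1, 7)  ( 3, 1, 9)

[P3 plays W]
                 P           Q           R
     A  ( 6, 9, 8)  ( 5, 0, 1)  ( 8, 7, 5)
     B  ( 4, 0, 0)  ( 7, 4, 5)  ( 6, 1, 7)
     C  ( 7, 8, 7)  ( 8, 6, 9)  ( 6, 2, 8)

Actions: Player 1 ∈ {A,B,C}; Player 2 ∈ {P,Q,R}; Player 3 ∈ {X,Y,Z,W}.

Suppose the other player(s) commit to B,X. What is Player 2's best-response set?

u_2(P vs B,X) = 3
u_2(Q vs B,X) = 6
u_2(R vs B,X) = 2
max payoff 6 at {Q}

P2 best: {Q}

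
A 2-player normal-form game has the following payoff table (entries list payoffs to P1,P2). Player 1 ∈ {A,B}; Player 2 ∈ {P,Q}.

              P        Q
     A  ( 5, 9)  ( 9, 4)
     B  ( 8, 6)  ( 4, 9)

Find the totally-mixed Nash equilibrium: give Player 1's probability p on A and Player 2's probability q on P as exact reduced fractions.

P1 indiff ⇒ q·5+(1-q)·9 = q·8+(1-q)·4 ⇒ q(-3) = (1-q)(-5) ⇒ q = 5/8
P2 indiff ⇒ p·9+(1-p)·6 = p·4+(1-p)·9 ⇒ p(5) = (1-p)(3) ⇒ p = 3/8

(p,q) = (3/8, 5/8)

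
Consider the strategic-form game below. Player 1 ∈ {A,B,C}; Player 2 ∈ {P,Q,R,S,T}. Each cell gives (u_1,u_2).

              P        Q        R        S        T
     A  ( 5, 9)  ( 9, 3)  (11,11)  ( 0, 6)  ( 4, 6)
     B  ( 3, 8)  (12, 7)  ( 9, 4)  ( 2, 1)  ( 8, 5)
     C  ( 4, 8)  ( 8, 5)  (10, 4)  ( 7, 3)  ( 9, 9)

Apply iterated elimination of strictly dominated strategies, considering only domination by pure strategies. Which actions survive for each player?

IESDS → P1:{A,C} P2:{P,R,T}

P2 drop Q (P beats it: A:9>3 B:8>7 C:8>5)
P1 drop B (C beats it: P:4>3 R:10>9 S:7>2 T:9>8)
P2 drop S (P beats it: A:9>6 C:8>3)
P1→{A,C} P2→{P,R,T}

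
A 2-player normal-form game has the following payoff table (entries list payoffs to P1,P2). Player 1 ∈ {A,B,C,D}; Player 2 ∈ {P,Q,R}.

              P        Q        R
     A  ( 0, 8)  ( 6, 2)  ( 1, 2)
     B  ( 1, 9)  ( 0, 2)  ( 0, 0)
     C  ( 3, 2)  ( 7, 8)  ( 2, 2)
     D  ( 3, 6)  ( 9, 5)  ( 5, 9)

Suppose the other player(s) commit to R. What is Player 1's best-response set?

BR_1 = {D}

u_1(A vs R) = 1
u_1(B vs R) = 0
u_1(C vs R) = 2
u_1(D vs R) = 5
max payoff 5 at {D}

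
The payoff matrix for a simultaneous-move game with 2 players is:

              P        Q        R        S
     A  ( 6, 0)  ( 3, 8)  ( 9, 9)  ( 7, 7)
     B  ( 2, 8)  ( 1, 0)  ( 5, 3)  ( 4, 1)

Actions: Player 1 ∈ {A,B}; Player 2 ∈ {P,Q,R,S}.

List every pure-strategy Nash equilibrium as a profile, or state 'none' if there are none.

PSNE = {(A,R)}

(A,P): not NE [P2→R gives 9>0]
(A,Q): not NE [P2→R gives 9>8]
(A,R): NE
(A,S): not NE [P2→R gives 9>7]
(B,P): not NE [P1→A gives 6>2]
(B,Q): not NE [P1→A gives 3>1; P2→P gives 8>0]
(B,R): not NE [P1→A gives 9>5; P2→P gives 8>3]
(B,S): not NE [P1→A gives 7>4; P2→P gives 8>1]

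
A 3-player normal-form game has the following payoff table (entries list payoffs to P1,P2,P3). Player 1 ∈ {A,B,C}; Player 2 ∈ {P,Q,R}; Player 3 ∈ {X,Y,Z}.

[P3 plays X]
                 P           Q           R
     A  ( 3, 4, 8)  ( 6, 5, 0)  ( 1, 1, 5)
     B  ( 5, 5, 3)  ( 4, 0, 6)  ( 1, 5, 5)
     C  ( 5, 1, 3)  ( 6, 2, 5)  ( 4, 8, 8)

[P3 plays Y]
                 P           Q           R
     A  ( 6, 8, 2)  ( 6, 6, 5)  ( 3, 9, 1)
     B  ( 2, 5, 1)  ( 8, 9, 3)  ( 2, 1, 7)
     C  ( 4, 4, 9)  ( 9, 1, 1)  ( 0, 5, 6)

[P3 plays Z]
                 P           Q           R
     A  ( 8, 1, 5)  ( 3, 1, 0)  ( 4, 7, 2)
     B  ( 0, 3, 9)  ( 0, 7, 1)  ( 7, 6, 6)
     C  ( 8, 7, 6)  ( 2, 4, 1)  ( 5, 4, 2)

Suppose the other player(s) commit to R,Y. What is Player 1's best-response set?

u_1(A vs R,Y) = 3
u_1(B vs R,Y) = 2
u_1(C vs R,Y) = 0
max payoff 3 at {A}

P1 best: {A}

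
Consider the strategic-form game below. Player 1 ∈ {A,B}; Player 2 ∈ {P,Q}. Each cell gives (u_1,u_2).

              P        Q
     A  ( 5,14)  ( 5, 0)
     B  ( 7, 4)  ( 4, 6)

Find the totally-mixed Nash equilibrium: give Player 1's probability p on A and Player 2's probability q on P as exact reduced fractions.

p=1/8, q=1/3

P1 indiff ⇒ q·5+(1-q)·5 = q·7+(1-q)·4 ⇒ q(-2) = (1-q)(-1) ⇒ q = 1/3
P2 indiff ⇒ p·14+(1-p)·4 = p·0+(1-p)·6 ⇒ p(14) = (1-p)(2) ⇒ p = 1/8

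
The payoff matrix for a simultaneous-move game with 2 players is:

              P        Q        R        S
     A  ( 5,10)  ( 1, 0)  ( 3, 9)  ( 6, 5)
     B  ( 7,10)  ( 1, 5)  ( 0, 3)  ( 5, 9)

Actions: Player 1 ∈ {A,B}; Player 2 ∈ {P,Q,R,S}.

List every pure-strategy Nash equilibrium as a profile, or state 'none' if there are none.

NE set: (B,P)

(A,P): not NE [P1→B gives 7>5]
(A,Q): not NE [P2→P gives 10>0]
(A,R): not NE [P2→P gives 10>9]
(A,S): not NE [P2→P gives 10>5]
(B,P): NE
(B,Q): not NE [P2→P gives 10>5]
(B,R): not NE [P1→A gives 3>0; P2→P gives 10>3]
(B,S): not NE [P1→A gives 6>5; P2→P gives 10>9]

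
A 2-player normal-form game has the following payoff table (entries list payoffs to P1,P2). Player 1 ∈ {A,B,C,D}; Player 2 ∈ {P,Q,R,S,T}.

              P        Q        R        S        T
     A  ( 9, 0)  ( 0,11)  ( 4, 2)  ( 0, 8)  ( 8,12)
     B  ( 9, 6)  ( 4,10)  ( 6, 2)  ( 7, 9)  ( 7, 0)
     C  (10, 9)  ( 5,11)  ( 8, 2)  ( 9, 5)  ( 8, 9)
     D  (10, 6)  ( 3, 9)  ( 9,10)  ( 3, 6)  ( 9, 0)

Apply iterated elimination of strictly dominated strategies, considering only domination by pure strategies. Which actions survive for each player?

Survivors P1:{C,D} P2:{Q,R}

P1 drop A (D beats it: P:10>9 Q:3>0 R:9>4 S:3>0 T:9>8)
P1 drop B (C beats it: P:10>9 Q:5>4 R:8>6 S:9>7 T:8>7)
P2 drop P (Q beats it: C:11>9 D:9>6)
P2 drop S (Q beats it: C:11>5 D:9>6)
P2 drop T (Q beats it: C:11>9 D:9>0)
P1→{C,D} P2→{Q,R}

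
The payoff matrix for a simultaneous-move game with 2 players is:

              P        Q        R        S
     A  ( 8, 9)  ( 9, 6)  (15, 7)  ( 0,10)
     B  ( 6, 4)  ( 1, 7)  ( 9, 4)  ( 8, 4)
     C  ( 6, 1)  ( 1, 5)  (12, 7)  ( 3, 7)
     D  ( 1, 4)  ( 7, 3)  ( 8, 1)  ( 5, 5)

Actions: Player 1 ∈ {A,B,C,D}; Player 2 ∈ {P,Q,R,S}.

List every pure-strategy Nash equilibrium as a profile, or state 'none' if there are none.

(A,P): not NE [P2→S gives 10>9]
(A,Q): not NE [P2→S gives 10>6]
(A,R): not NE [P2→S gives 10>7]
(A,S): not NE [P1→B gives 8>0]
(B,P): not NE [P1→A gives 8>6; P2→Q gives 7>4]
(B,Q): not NE [P1→A gives 9>1]
(B,R): not NE [P1→A gives 15>9; P2→Q gives 7>4]
(B,S): not NE [P2→Q gives 7>4]
(C,P): not NE [P1→A gives 8>6; P2→S gives 7>1]
(C,Q): not NE [P1→A gives 9>1; P2→S gives 7>5]
(C,R): not NE [P1→A gives 15>12]
(C,S): not NE [P1→B gives 8>3]
(D,P): not NE [P1→A gives 8>1; P2→S gives 5>4]
(D,Q): not NE [P1→A gives 9>7; P2→S gives 5>3]
(D,R): not NE [P1→A gives 15>8; P2→S gives 5>1]
(D,S): not NE [P1→B gives 8>5]

Equilibria: none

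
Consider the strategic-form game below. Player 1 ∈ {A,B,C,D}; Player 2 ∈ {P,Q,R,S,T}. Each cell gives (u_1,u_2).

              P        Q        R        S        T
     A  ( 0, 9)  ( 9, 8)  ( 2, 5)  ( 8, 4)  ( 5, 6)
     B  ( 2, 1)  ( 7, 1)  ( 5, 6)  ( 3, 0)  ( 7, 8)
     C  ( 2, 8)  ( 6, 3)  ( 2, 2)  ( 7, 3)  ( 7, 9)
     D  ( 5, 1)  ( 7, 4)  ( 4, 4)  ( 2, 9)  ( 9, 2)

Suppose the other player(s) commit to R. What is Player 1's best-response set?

P1 best: {B}

u_1(A vs R) = 2
u_1(B vs R) = 5
u_1(C vs R) = 2
u_1(D vs R) = 4
max payoff 5 at {B}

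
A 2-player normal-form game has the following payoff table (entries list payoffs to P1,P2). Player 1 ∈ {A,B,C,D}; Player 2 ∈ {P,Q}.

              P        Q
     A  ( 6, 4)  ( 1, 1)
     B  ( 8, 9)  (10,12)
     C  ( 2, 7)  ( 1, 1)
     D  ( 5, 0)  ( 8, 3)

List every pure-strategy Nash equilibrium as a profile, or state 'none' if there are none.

Nash profiles: (B,Q)

(A,P): not NE [P1→B gives 8>6]
(A,Q): not NE [P1→B gives 10>1; P2→P gives 4>1]
(B,P): not NE [P2→Q gives 12>9]
(B,Q): NE
(C,P): not NE [P1→B gives 8>2]
(C,Q): not NE [P1→B gives 10>1; P2→P gives 7>1]
(D,P): not NE [P1→B gives 8>5; P2→Q gives 3>0]
(D,Q): not NE [P1→B gives 10>8]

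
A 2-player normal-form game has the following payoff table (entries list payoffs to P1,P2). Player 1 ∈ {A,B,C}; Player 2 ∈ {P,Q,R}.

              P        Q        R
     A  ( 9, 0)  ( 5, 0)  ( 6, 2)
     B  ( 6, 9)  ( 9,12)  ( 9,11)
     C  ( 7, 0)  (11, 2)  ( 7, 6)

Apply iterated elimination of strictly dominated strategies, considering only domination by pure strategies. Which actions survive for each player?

P2 drop P (R beats it: A:2>0 B:11>9 C:6>0)
P1 drop A (B beats it: Q:9>5 R:9>6)
P1→{B,C} P2→{Q,R}

Remaining: P1:{B,C} P2:{Q,R}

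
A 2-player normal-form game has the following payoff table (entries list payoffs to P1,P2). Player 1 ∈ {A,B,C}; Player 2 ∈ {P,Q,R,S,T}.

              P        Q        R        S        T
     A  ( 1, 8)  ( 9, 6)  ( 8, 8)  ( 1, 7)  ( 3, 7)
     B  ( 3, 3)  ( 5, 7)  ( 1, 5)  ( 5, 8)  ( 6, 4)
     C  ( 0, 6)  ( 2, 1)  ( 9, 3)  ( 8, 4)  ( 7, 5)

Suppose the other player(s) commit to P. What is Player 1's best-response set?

argmax u_1 = {B}

u_1(A vs P) = 1
u_1(B vs P) = 3
u_1(C vs P) = 0
max payoff 3 at {B}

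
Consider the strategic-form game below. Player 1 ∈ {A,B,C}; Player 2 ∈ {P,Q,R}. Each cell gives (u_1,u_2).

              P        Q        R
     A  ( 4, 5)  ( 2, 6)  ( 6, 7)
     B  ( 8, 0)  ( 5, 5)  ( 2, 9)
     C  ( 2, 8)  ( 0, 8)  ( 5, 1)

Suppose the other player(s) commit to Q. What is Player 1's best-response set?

u_1(A vs Q) = 2
u_1(B vs Q) = 5
u_1(C vs Q) = 0
max payoff 5 at {B}

argmax u_1 = {B}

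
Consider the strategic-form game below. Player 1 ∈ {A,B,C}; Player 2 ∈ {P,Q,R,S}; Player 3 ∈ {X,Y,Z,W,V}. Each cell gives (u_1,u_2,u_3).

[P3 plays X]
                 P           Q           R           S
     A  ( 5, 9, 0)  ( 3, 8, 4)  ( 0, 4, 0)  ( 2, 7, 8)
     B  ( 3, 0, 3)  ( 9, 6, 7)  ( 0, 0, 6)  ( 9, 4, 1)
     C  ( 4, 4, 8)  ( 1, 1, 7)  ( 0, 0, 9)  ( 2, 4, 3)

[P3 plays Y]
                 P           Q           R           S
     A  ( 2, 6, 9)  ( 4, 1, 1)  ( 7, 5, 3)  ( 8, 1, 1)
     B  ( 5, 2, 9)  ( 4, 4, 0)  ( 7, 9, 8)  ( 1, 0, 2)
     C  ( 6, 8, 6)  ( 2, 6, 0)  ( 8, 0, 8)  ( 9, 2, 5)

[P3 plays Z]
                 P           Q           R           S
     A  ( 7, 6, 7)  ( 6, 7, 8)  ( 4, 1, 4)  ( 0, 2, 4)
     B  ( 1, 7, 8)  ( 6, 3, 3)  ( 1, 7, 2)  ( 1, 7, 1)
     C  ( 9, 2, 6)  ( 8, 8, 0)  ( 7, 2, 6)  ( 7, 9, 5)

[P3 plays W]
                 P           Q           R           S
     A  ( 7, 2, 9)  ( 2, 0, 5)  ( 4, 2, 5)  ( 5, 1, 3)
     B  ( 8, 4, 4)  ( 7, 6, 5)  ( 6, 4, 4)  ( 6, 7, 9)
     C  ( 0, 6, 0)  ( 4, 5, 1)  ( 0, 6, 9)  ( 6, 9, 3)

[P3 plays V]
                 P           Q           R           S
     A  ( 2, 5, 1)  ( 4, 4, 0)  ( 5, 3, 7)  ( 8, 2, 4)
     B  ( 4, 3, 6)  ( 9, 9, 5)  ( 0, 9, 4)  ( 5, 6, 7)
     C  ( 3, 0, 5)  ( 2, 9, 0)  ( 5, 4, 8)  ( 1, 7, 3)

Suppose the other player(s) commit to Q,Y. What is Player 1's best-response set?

u_1(A vs Q,Y) = 4
u_1(B vs Q,Y) = 4
u_1(C vs Q,Y) = 2
max payoff 4 at {A,B}

P1 best: {A,B}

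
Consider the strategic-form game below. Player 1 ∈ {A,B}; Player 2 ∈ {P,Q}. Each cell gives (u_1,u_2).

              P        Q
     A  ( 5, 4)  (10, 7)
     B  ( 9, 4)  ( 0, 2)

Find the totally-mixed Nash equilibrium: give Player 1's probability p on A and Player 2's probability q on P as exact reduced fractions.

p=2/5, q=5/7

P1 indiff ⇒ q·5+(1-q)·10 = q·9+(1-q)·0 ⇒ q(-4) = (1-q)(-10) ⇒ q = 5/7
P2 indiff ⇒ p·4+(1-p)·4 = p·7+(1-p)·2 ⇒ p(-3) = (1-p)(-2) ⇒ p = 2/5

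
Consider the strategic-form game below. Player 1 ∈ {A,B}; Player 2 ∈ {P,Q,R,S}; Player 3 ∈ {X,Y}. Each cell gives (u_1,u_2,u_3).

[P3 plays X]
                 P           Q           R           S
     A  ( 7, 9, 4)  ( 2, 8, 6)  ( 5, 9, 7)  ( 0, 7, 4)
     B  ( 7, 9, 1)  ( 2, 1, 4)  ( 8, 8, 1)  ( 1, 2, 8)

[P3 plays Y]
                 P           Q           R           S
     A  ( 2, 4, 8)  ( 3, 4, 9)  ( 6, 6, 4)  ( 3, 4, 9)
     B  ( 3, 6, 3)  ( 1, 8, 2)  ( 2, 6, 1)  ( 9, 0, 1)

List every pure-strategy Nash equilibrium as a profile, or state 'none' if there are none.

(A,P,X): not NE [P3→Y gives 8>4]
(A,P,Y): not NE [P1→B gives 3>2; P2→R gives 6>4]
(A,Q,X): not NE [P2→R gives 9>8; P3→Y gives 9>6]
(A,Q,Y): not NE [P2→R gives 6>4]
(A,R,X): not NE [P1→B gives 8>5]
(A,R,Y): not NE [P3→X gives 7>4]
(A,S,X): not NE [P1→B gives 1>0; P2→R gives 9>7; P3→Y gives 9>4]
(A,S,Y): not NE [P1→B gives 9>3; P2→R gives 6>4]
(B,P,X): not NE [P3→Y gives 3>1]
(B,P,Y): not NE [P2→Q gives 8>6]
(B,Q,X): not NE [P2→P gives 9>1]
(B,Q,Y): not NE [P1→A gives 3>1; P3→X gives 4>2]
(B,R,X): not NE [P2→P gives 9>8]
(B,R,Y): not NE [P1→A gives 6>2; P2→Q gives 8>6]
(B,S,X): not NE [P2→P gives 9>2]
(B,S,Y): not NE [P2→Q gives 8>0; P3→X gives 8>1]

PSNE: ∅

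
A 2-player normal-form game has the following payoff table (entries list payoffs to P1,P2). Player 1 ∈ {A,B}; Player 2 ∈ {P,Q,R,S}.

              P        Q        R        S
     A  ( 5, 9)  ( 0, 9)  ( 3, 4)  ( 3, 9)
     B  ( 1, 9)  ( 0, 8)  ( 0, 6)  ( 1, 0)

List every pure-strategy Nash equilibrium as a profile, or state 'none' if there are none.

NE set: (A,P), (A,Q), (A,S)

(A,P): NE
(A,Q): NE
(A,R): not NE [P2→S gives 9>4]
(A,S): NE
(B,P): not NE [P1→A gives 5>1]
(B,Q): not NE [P2→P gives 9>8]
(B,R): not NE [P1→A gives 3>0; P2→P gives 9>6]
(B,S): not NE [P1→A gives 3>1; P2→P gives 9>0]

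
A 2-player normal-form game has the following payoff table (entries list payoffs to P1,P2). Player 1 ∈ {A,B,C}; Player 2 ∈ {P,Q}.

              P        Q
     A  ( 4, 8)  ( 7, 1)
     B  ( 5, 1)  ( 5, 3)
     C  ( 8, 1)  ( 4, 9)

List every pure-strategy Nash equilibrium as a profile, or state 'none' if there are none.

(A,P): not NE [P1→C gives 8>4]
(A,Q): not NE [P2→P gives 8>1]
(B,P): not NE [P1→C gives 8>5; P2→Q gives 3>1]
(B,Q): not NE [P1→A gives 7>5]
(C,P): not NE [P2→Q gives 9>1]
(C,Q): not NE [P1→A gives 7>4]

PSNE: ∅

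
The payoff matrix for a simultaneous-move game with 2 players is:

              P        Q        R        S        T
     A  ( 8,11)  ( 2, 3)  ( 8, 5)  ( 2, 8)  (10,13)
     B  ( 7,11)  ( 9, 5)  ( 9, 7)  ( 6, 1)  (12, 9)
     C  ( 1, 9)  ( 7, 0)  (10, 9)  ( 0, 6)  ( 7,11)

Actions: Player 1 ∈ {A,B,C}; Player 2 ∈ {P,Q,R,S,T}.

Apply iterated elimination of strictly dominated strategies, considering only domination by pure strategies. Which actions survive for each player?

Survivors P1:{A,B} P2:{P,T}

P2 drop Q (P beats it: A:11>3 B:11>5 C:9>0)
P2 drop R (T beats it: A:13>5 B:9>7 C:11>9)
P1 drop C (A beats it: P:8>1 S:2>0 T:10>7)
P2 drop S (P beats it: A:11>8 B:11>1)
P1→{A,B} P2→{P,T}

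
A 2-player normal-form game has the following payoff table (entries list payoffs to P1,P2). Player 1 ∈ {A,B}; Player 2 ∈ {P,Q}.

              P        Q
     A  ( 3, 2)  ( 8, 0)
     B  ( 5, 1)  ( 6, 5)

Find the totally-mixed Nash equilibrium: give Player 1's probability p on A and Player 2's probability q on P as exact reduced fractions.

P1 indiff ⇒ q·3+(1-q)·8 = q·5+(1-q)·6 ⇒ q(-2) = (1-q)(-2) ⇒ q = 1/2
P2 indiff ⇒ p·2+(1-p)·1 = p·0+(1-p)·5 ⇒ p(2) = (1-p)(4) ⇒ p = 2/3

p=2/3, q=1/2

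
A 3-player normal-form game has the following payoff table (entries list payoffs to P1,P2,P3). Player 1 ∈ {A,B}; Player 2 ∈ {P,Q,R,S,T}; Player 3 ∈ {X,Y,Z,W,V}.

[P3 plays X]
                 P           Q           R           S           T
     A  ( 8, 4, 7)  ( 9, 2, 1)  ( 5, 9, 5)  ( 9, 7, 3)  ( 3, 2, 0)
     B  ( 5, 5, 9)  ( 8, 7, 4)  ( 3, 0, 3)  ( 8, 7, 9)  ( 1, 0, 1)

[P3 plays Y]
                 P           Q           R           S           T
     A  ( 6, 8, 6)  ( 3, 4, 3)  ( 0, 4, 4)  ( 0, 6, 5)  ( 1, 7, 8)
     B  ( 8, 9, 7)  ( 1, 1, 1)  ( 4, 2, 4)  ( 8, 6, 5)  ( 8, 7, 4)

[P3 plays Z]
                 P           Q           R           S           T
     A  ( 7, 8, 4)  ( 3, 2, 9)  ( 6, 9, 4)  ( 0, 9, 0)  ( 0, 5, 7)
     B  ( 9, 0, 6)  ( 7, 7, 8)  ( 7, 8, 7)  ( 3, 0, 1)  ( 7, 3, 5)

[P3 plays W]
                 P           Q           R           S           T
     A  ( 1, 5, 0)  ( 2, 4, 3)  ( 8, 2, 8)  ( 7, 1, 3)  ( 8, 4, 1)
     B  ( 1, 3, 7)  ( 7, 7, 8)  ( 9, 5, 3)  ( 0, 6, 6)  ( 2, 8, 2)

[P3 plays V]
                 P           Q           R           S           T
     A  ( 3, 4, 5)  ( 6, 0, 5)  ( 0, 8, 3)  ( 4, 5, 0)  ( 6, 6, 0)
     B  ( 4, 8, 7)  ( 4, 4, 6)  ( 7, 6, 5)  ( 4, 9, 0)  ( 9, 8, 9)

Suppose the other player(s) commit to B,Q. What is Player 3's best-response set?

u_3(X vs B,Q) = 4
u_3(Y vs B,Q) = 1
u_3(Z vs B,Q) = 8
u_3(W vs B,Q) = 8
u_3(V vs B,Q) = 6
max payoff 8 at {Z,W}

P3 best: {Z,W}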